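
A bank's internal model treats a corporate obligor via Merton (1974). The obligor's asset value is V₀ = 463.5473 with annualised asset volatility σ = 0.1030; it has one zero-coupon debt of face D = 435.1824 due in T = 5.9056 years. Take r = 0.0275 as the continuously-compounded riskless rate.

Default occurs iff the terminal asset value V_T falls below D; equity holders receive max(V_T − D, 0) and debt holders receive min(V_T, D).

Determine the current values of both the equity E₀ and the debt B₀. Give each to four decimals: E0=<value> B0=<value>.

d₁ = [ln(V₀/D) + (r + σ²/2)T] / (σ√T)
   = [ln(463.5473/435.1824) + (0.0275 + 0.5·0.1030²)·5.9056] / (0.1030·√5.9056)
   = [0.063143 + 0.193730] / 0.250305 = 1.026242
d₂ = d₁ − σ√T = 1.026242 − 0.250305 = 0.775938
N(d₁) = 0.847611,  N(d₂) = 0.781107,  e^(−rT) = 0.850098
E₀ = V₀·N(d₁) − D·e^(−rT)·N(d₂)
   = 463.5473·0.847611 − 435.1824·0.850098·0.781107 = 103.939291
B₀ = V₀ − E₀ = 463.5473 − 103.939291 = 359.608009

E0=103.9393 B0=359.6080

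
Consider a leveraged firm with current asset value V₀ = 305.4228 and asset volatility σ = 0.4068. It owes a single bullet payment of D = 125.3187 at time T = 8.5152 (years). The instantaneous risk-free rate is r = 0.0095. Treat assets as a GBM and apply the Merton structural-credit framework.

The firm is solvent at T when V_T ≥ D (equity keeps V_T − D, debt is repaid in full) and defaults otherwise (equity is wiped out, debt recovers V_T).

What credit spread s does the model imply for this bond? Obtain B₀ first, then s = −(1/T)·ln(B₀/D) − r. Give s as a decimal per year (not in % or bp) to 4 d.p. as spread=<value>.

d₁ = [ln(V₀/D) + (r + σ²/2)T] / (σ√T)
   = [ln(305.4228/125.3187) + (0.0095 + 0.5·0.4068²)·8.5152] / (0.4068·√8.5152)
   = [0.890837 + 0.785469] / 1.187076 = 1.412130
d₂ = d₁ − σ√T = 1.412130 − 1.187076 = 0.225055
N(d₁) = 0.921044,  N(d₂) = 0.589032,  e^(−rT) = 0.922291
E₀ = V₀·N(d₁) − D·e^(−rT)·N(d₂)
   = 305.4228·0.921044 − 125.3187·0.922291·0.589032 = 213.227433
B₀ = V₀ − E₀ = 305.4228 − 213.227433 = 92.195367
spread = −(1/T)·ln(B₀/D) − r = −(1/8.5152)·ln(92.195367/125.3187) − 0.0095 = 0.02654733

spread=0.0265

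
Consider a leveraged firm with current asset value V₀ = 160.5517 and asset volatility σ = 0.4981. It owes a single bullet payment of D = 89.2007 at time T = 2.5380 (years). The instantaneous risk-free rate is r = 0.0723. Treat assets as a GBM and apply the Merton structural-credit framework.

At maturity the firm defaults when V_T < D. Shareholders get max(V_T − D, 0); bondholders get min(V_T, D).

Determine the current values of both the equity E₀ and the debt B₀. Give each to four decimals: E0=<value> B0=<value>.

E0=93.5516 B0=67.0001

d₁ = [ln(V₀/D) + (r + σ²/2)T] / (σ√T)
   = [ln(160.5517/89.2007) + (0.0723 + 0.5·0.4981²)·2.5380] / (0.4981·√2.5380)
   = [0.587727 + 0.498341] / 0.793528 = 1.368657
d₂ = d₁ − σ√T = 1.368657 − 0.793528 = 0.575129
N(d₁) = 0.914447,  N(d₂) = 0.717398,  e^(−rT) = 0.832354
E₀ = V₀·N(d₁) − D·e^(−rT)·N(d₂)
   = 160.5517·0.914447 − 89.2007·0.832354·0.717398 = 93.551650
B₀ = V₀ − E₀ = 160.5517 − 93.551650 = 67.000050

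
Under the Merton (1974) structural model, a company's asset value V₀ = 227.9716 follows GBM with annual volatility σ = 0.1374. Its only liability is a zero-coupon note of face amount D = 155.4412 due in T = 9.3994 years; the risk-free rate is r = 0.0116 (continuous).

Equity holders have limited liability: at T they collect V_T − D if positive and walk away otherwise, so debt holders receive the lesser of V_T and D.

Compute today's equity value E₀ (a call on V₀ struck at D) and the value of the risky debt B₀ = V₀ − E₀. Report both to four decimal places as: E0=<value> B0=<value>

E0=93.0187 B0=134.9529

d₁ = [ln(V₀/D) + (r + σ²/2)T] / (σ√T)
   = [ln(227.9716/155.4412) + (0.0116 + 0.5·0.1374²)·9.3994] / (0.1374·√9.3994)
   = [0.382954 + 0.197758] / 0.421247 = 1.378553
d₂ = d₁ − σ√T = 1.378553 − 0.421247 = 0.957306
N(d₁) = 0.915984,  N(d₂) = 0.830793,  e^(−rT) = 0.896701
E₀ = V₀·N(d₁) − D·e^(−rT)·N(d₂)
   = 227.9716·0.915984 − 155.4412·0.896701·0.830793 = 93.018729
B₀ = V₀ − E₀ = 227.9716 − 93.018729 = 134.952871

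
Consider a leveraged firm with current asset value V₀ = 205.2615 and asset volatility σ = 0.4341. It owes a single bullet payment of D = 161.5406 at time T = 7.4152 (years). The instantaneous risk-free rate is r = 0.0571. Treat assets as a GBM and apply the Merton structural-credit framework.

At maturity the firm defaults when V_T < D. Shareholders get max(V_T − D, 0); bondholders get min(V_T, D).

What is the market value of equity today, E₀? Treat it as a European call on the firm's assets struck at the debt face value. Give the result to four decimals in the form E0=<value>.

d₁ = [ln(V₀/D) + (r + σ²/2)T] / (σ√T)
   = [ln(205.2615/161.5406) + (0.0571 + 0.5·0.4341²)·7.4152] / (0.4341·√7.4152)
   = [0.239528 + 1.122078] / 1.182092 = 1.151862
d₂ = d₁ − σ√T = 1.151862 − 1.182092 = -0.030230
N(d₁) = 0.875311,  N(d₂) = 0.487942,  e^(−rT) = 0.654811
E₀ = V₀·N(d₁) − D·e^(−rT)·N(d₂)
   = 205.2615·0.875311 − 161.5406·0.654811·0.487942 = 128.053844

E0=128.0538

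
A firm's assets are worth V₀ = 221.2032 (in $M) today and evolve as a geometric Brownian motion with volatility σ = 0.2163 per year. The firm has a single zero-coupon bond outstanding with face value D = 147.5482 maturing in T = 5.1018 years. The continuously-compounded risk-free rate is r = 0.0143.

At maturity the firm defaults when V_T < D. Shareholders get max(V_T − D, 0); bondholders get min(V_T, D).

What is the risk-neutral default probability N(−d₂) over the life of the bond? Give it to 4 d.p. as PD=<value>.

d₁ = [ln(V₀/D) + (r + σ²/2)T] / (σ√T)
   = [ln(221.2032/147.5482) + (0.0143 + 0.5·0.2163²)·5.1018] / (0.2163·√5.1018)
   = [0.404927 + 0.192301] / 0.488560 = 1.222425
d₂ = d₁ − σ√T = 1.222425 − 0.488560 = 0.733864
risk-neutral PD = N(−d₂) = N(-0.733864) = 0.231516

PD=0.2315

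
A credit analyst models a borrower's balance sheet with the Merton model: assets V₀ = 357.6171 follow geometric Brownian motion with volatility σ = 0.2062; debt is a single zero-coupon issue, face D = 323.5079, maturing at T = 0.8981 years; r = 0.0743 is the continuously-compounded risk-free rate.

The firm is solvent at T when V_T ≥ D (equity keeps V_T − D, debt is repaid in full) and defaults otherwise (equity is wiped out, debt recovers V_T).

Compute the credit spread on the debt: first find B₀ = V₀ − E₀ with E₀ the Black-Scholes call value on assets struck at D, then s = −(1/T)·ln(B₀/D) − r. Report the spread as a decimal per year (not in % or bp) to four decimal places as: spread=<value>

spread=0.0260

d₁ = [ln(V₀/D) + (r + σ²/2)T] / (σ√T)
   = [ln(357.6171/323.5079) + (0.0743 + 0.5·0.2062²)·0.8981] / (0.2062·√0.8981)
   = [0.100239 + 0.085822] / 0.195412 = 0.952148
d₂ = d₁ − σ√T = 0.952148 − 0.195412 = 0.756736
N(d₁) = 0.829489,  N(d₂) = 0.775396,  e^(−rT) = 0.935449
E₀ = V₀·N(d₁) − D·e^(−rT)·N(d₂)
   = 357.6171·0.829489 − 323.5079·0.935449·0.775396 = 61.985179
B₀ = V₀ − E₀ = 357.6171 − 61.985179 = 295.631921
spread = −(1/T)·ln(B₀/D) − r = −(1/0.8981)·ln(295.631921/323.5079) − 0.0743 = 0.02603221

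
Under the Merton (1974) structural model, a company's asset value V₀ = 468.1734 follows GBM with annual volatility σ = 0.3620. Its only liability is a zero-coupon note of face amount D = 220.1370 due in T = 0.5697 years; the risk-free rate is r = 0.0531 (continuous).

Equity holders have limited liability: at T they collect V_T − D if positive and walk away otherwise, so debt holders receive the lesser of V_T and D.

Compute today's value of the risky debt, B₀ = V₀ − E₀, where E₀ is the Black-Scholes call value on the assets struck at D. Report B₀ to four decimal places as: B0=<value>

d₁ = [ln(V₀/D) + (r + σ²/2)T] / (σ√T)
   = [ln(468.1734/220.1370) + (0.0531 + 0.5·0.3620²)·0.5697] / (0.3620·√0.5697)
   = [0.754589 + 0.067579] / 0.273232 = 3.009045
d₂ = d₁ − σ√T = 3.009045 − 0.273232 = 2.735813
N(d₁) = 0.998690,  N(d₂) = 0.996889,  e^(−rT) = 0.970202
E₀ = V₀·N(d₁) − D·e^(−rT)·N(d₂)
   = 468.1734·0.998690 − 220.1370·0.970202·0.996889 = 254.647097
B₀ = V₀ − E₀ = 468.1734 − 254.647097 = 213.526303

B0=213.5263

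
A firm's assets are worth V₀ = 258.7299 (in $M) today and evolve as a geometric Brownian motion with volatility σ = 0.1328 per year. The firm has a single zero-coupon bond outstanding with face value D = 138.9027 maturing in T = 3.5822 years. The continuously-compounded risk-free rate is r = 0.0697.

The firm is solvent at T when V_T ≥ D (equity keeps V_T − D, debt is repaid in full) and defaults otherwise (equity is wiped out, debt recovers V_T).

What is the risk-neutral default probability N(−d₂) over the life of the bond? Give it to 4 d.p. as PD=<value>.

d₁ = [ln(V₀/D) + (r + σ²/2)T] / (σ√T)
   = [ln(258.7299/138.9027) + (0.0697 + 0.5·0.1328²)·3.5822] / (0.1328·√3.5822)
   = [0.622011 + 0.281267] / 0.251347 = 3.593754
d₂ = d₁ − σ√T = 3.593754 − 0.251347 = 3.342408
risk-neutral PD = N(−d₂) = N(-3.342408) = 0.000415

PD=0.0004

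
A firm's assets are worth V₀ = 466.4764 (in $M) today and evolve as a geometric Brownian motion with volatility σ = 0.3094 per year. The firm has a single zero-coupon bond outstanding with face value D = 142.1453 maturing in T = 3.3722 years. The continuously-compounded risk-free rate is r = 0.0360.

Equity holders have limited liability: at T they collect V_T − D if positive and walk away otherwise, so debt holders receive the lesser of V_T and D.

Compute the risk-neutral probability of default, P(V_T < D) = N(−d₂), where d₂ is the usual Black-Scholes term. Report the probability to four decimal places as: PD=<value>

d₁ = [ln(V₀/D) + (r + σ²/2)T] / (σ√T)
   = [ln(466.4764/142.1453) + (0.0360 + 0.5·0.3094²)·3.3722] / (0.3094·√3.3722)
   = [1.188358 + 0.282807] / 0.568168 = 2.589311
d₂ = d₁ − σ√T = 2.589311 − 0.568168 = 2.021143
risk-neutral PD = N(−d₂) = N(-2.021143) = 0.021632

PD=0.0216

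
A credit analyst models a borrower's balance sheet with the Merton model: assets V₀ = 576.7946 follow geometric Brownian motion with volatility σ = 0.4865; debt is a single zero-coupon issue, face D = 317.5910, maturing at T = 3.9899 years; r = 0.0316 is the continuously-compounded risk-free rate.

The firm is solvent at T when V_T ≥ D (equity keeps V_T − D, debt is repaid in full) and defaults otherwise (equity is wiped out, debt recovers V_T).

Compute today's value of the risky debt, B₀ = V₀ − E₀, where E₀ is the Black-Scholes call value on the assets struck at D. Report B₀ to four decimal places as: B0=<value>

d₁ = [ln(V₀/D) + (r + σ²/2)T] / (σ√T)
   = [ln(576.7946/317.5910) + (0.0316 + 0.5·0.4865²)·3.9899] / (0.4865·√3.9899)
   = [0.596722 + 0.598250] / 0.971771 = 1.229685
d₂ = d₁ − σ√T = 1.229685 − 0.971771 = 0.257914
N(d₁) = 0.890592,  N(d₂) = 0.601763,  e^(−rT) = 0.881544
E₀ = V₀·N(d₁) − D·e^(−rT)·N(d₂)
   = 576.7946·0.890592 − 317.5910·0.881544·0.601763 = 345.213027
B₀ = V₀ − E₀ = 576.7946 − 345.213027 = 231.581573

B0=231.5816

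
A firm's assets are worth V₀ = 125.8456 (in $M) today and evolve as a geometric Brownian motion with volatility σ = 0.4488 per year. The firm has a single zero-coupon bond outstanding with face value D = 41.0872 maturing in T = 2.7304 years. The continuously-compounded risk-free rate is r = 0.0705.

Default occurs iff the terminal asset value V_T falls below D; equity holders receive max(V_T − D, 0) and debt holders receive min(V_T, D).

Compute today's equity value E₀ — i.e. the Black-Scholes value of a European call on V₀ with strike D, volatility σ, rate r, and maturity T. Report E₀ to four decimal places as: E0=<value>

E0=92.6621

d₁ = [ln(V₀/D) + (r + σ²/2)T] / (σ√T)
   = [ln(125.8456/41.0872) + (0.0705 + 0.5·0.4488²)·2.7304] / (0.4488·√2.7304)
   = [1.119359 + 0.467474] / 0.741594 = 2.139761
d₂ = d₁ − σ√T = 2.139761 − 0.741594 = 1.398167
N(d₁) = 0.983813,  N(d₂) = 0.918969,  e^(−rT) = 0.824900
E₀ = V₀·N(d₁) − D·e^(−rT)·N(d₂)
   = 125.8456·0.983813 − 41.0872·0.824900·0.918969 = 92.662087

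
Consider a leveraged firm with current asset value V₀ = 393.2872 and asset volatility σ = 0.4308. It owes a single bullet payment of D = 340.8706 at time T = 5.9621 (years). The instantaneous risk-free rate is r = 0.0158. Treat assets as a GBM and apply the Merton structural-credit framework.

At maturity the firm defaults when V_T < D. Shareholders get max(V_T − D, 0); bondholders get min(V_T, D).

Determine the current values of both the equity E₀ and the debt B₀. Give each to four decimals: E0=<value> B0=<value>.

E0=185.8488 B0=207.4384

d₁ = [ln(V₀/D) + (r + σ²/2)T] / (σ√T)
   = [ln(393.2872/340.8706) + (0.0158 + 0.5·0.4308²)·5.9621] / (0.4308·√5.9621)
   = [0.143037 + 0.647450] / 1.051902 = 0.751484
d₂ = d₁ − σ√T = 0.751484 − 1.051902 = -0.300418
N(d₁) = 0.773819,  N(d₂) = 0.381929,  e^(−rT) = 0.910100
E₀ = V₀·N(d₁) − D·e^(−rT)·N(d₂)
   = 393.2872·0.773819 − 340.8706·0.910100·0.381929 = 185.848793
B₀ = V₀ − E₀ = 393.2872 − 185.848793 = 207.438407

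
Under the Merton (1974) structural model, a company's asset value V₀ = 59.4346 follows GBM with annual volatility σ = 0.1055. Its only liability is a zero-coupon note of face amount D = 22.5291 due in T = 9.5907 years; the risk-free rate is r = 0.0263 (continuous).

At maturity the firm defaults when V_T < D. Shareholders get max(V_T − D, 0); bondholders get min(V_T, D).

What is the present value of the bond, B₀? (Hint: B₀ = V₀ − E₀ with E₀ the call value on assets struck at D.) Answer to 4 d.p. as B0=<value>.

B0=17.5063

d₁ = [ln(V₀/D) + (r + σ²/2)T] / (σ√T)
   = [ln(59.4346/22.5291) + (0.0263 + 0.5·0.1055²)·9.5907] / (0.1055·√9.5907)
   = [0.970069 + 0.305609] / 0.326721 = 3.904481
d₂ = d₁ − σ√T = 3.904481 − 0.326721 = 3.577760
N(d₁) = 0.999953,  N(d₂) = 0.999827,  e^(−rT) = 0.777062
E₀ = V₀·N(d₁) − D·e^(−rT)·N(d₂)
   = 59.4346·0.999953 − 22.5291·0.777062·0.999827 = 41.928325
B₀ = V₀ − E₀ = 59.4346 − 41.928325 = 17.506275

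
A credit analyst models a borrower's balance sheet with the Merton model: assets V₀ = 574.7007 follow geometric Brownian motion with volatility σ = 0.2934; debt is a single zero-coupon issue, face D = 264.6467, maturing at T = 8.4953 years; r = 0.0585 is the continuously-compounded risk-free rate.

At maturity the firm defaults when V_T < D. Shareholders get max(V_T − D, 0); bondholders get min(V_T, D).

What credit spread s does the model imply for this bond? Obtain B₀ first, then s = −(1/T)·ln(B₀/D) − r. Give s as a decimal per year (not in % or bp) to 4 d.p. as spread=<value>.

spread=0.0055

d₁ = [ln(V₀/D) + (r + σ²/2)T] / (σ√T)
   = [ln(574.7007/264.6467) + (0.0585 + 0.5·0.2934²)·8.4953] / (0.2934·√8.4953)
   = [0.775454 + 0.862628] / 0.855164 = 1.915517
d₂ = d₁ − σ√T = 1.915517 − 0.855164 = 1.060353
N(d₁) = 0.972287,  N(d₂) = 0.855508,  e^(−rT) = 0.608368
E₀ = V₀·N(d₁) − D·e^(−rT)·N(d₂)
   = 574.7007·0.972287 − 264.6467·0.608368·0.855508 = 421.034818
B₀ = V₀ − E₀ = 574.7007 − 421.034818 = 153.665882
spread = −(1/T)·ln(B₀/D) − r = −(1/8.4953)·ln(153.665882/264.6467) − 0.0585 = 0.00549010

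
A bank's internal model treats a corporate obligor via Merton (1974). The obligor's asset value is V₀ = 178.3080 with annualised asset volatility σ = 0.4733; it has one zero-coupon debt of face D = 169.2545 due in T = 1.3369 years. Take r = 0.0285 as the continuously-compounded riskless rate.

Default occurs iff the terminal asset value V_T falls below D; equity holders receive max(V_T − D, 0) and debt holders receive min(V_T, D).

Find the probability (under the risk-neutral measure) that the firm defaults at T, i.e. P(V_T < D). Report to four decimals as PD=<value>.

d₁ = [ln(V₀/D) + (r + σ²/2)T] / (σ√T)
   = [ln(178.3080/169.2545) + (0.0285 + 0.5·0.4733²)·1.3369] / (0.4733·√1.3369)
   = [0.052109 + 0.187843] / 0.547250 = 0.438468
d₂ = d₁ − σ√T = 0.438468 − 0.547250 = -0.108782
risk-neutral PD = N(−d₂) = N(0.108782) = 0.543312

PD=0.5433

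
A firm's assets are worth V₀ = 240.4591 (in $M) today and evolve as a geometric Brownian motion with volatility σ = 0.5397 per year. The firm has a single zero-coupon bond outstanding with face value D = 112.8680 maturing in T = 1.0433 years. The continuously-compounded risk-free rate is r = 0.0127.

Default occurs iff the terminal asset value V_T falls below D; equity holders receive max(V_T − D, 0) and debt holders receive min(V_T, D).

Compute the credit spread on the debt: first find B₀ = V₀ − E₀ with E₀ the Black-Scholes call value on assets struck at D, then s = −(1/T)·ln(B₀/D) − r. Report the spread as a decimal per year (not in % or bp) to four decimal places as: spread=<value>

d₁ = [ln(V₀/D) + (r + σ²/2)T] / (σ√T)
   = [ln(240.4591/112.8680) + (0.0127 + 0.5·0.5397²)·1.0433] / (0.5397·√1.0433)
   = [0.756331 + 0.165194] / 0.551261 = 1.671668
d₂ = d₁ − σ√T = 1.671668 − 0.551261 = 1.120408
N(d₁) = 0.952705,  N(d₂) = 0.868730,  e^(−rT) = 0.986837
E₀ = V₀·N(d₁) − D·e^(−rT)·N(d₂)
   = 240.4591·0.952705 − 112.8680·0.986837·0.868730 = 132.325414
B₀ = V₀ − E₀ = 240.4591 − 132.325414 = 108.133686
spread = −(1/T)·ln(B₀/D) − r = −(1/1.0433)·ln(108.133686/112.8680) − 0.0127 = 0.02837227

spread=0.0284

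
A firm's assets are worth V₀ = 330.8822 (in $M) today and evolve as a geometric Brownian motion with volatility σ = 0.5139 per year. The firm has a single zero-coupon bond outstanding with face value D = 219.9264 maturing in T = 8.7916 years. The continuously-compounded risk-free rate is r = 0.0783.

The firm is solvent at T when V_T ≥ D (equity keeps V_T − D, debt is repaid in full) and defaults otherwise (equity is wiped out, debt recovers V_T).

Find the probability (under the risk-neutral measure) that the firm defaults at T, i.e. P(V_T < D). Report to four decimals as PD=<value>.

PD=0.5168

d₁ = [ln(V₀/D) + (r + σ²/2)T] / (σ√T)
   = [ln(330.8822/219.9264) + (0.0783 + 0.5·0.5139²)·8.7916] / (0.5139·√8.7916)
   = [0.408469 + 1.849283] / 1.523746 = 1.481712
d₂ = d₁ − σ√T = 1.481712 − 1.523746 = -0.042034
risk-neutral PD = N(−d₂) = N(0.042034) = 0.516764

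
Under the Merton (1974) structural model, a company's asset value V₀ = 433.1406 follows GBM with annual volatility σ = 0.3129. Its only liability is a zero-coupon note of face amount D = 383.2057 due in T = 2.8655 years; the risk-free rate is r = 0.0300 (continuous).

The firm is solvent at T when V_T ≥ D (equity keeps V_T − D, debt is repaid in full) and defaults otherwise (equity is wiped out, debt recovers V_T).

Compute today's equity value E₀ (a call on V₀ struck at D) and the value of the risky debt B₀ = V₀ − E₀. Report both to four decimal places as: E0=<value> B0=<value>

d₁ = [ln(V₀/D) + (r + σ²/2)T] / (σ√T)
   = [ln(433.1406/383.2057) + (0.0300 + 0.5·0.3129²)·2.8655] / (0.3129·√2.8655)
   = [0.122490 + 0.226240] / 0.529670 = 0.658392
d₂ = d₁ − σ√T = 0.658392 − 0.529670 = 0.128722
N(d₁) = 0.744857,  N(d₂) = 0.551211,  e^(−rT) = 0.917626
E₀ = V₀·N(d₁) − D·e^(−rT)·N(d₂)
   = 433.1406·0.744857 − 383.2057·0.917626·0.551211 = 128.800108
B₀ = V₀ − E₀ = 433.1406 − 128.800108 = 304.340492

E0=128.8001 B0=304.3405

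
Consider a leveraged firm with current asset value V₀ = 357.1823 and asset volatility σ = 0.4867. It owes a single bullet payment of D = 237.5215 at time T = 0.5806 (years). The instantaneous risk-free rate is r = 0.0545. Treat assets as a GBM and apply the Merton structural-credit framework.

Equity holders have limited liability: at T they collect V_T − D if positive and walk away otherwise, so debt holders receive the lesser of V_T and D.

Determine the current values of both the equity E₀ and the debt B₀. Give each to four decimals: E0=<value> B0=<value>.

E0=133.1335 B0=224.0488

d₁ = [ln(V₀/D) + (r + σ²/2)T] / (σ√T)
   = [ln(357.1823/237.5215) + (0.0545 + 0.5·0.4867²)·0.5806] / (0.4867·√0.5806)
   = [0.407988 + 0.100408] / 0.370851 = 1.370889
d₂ = d₁ − σ√T = 1.370889 − 0.370851 = 1.000038
N(d₁) = 0.914795,  N(d₂) = 0.841354,  e^(−rT) = 0.968853
E₀ = V₀·N(d₁) − D·e^(−rT)·N(d₂)
   = 357.1823·0.914795 − 237.5215·0.968853·0.841354 = 133.133497
B₀ = V₀ − E₀ = 357.1823 − 133.133497 = 224.048803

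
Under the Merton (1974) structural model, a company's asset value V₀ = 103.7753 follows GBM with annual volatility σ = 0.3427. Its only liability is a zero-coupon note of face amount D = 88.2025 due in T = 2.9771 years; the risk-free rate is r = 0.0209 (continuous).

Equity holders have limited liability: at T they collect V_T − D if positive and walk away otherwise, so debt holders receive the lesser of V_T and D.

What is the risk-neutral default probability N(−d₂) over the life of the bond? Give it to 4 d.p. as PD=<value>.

d₁ = [ln(V₀/D) + (r + σ²/2)T] / (σ√T)
   = [ln(103.7753/88.2025) + (0.0209 + 0.5·0.3427²)·2.9771] / (0.3427·√2.9771)
   = [0.162593 + 0.237042] / 0.591304 = 0.675852
d₂ = d₁ − σ√T = 0.675852 − 0.591304 = 0.084548
risk-neutral PD = N(−d₂) = N(-0.084548) = 0.466310

PD=0.4663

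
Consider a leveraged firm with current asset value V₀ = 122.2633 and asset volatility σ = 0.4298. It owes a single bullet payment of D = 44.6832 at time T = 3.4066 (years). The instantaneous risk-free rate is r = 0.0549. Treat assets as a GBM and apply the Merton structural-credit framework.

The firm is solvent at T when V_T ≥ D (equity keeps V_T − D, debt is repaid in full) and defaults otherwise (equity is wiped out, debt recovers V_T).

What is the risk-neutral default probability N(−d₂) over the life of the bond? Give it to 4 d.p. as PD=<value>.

PD=0.1339

d₁ = [ln(V₀/D) + (r + σ²/2)T] / (σ√T)
   = [ln(122.2633/44.6832) + (0.0549 + 0.5·0.4298²)·3.4066] / (0.4298·√3.4066)
   = [1.006579 + 0.501670] / 0.793281 = 1.901280
d₂ = d₁ − σ√T = 1.901280 − 0.793281 = 1.107999
risk-neutral PD = N(−d₂) = N(-1.107999) = 0.133931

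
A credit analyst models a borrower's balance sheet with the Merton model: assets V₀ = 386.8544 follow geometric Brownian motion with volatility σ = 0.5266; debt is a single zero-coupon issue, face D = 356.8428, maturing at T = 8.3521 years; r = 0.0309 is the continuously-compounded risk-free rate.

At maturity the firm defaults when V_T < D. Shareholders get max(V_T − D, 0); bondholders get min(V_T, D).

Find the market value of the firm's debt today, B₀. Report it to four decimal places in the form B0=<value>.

B0=144.3012

d₁ = [ln(V₀/D) + (r + σ²/2)T] / (σ√T)
   = [ln(386.8544/356.8428) + (0.0309 + 0.5·0.5266²)·8.3521] / (0.5266·√8.3521)
   = [0.080753 + 1.416130] / 1.521874 = 0.983579
d₂ = d₁ − σ√T = 0.983579 − 1.521874 = -0.538295
N(d₁) = 0.837339,  N(d₂) = 0.295187,  e^(−rT) = 0.772534
E₀ = V₀·N(d₁) − D·e^(−rT)·N(d₂)
   = 386.8544·0.837339 − 356.8428·0.772534·0.295187 = 242.553159
B₀ = V₀ − E₀ = 386.8544 − 242.553159 = 144.301241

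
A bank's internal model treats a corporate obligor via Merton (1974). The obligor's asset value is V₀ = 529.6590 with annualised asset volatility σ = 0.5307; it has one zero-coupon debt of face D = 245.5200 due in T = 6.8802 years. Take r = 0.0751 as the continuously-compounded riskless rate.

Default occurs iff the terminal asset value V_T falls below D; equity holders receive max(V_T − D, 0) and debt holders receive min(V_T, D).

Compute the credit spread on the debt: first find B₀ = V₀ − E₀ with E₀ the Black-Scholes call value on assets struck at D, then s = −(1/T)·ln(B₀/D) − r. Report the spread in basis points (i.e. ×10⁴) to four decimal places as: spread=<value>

spread=360.2685

d₁ = [ln(V₀/D) + (r + σ²/2)T] / (σ√T)
   = [ln(529.6590/245.5200) + (0.0751 + 0.5·0.5307²)·6.8802] / (0.5307·√6.8802)
   = [0.768855 + 1.485581] / 1.392033 = 1.619528
d₂ = d₁ − σ√T = 1.619528 − 1.392033 = 0.227494
N(d₁) = 0.947333,  N(d₂) = 0.589980,  e^(−rT) = 0.596484
E₀ = V₀·N(d₁) − D·e^(−rT)·N(d₂)
   = 529.6590·0.947333 − 245.5200·0.596484·0.589980 = 415.361639
B₀ = V₀ − E₀ = 529.6590 − 415.361639 = 114.297361
spread = −(1/T)·ln(B₀/D) − r = −(1/6.8802)·ln(114.297361/245.5200) − 0.0751 = 0.03602685
in basis points: 0.03602685 × 10⁴ = 360.2685 bp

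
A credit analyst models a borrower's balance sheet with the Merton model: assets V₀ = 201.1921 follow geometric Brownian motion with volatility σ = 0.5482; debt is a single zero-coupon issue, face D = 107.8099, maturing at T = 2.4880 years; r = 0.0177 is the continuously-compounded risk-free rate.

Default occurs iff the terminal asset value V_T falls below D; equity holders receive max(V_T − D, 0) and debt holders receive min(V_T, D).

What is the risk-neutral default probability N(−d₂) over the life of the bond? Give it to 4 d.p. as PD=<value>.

d₁ = [ln(V₀/D) + (r + σ²/2)T] / (σ√T)
   = [ln(201.1921/107.8099) + (0.0177 + 0.5·0.5482²)·2.4880] / (0.5482·√2.4880)
   = [0.623891 + 0.417889] / 0.864698 = 1.204790
d₂ = d₁ − σ√T = 1.204790 − 0.864698 = 0.340093
risk-neutral PD = N(−d₂) = N(-0.340093) = 0.366893

PD=0.3669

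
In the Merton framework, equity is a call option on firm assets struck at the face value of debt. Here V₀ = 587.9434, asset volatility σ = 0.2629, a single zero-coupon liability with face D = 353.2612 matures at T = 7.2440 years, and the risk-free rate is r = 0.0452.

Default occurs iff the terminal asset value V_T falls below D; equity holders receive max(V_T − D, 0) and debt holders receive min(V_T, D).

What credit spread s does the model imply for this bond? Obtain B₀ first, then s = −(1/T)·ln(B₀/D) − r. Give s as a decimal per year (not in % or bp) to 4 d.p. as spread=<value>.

d₁ = [ln(V₀/D) + (r + σ²/2)T] / (σ√T)
   = [ln(587.9434/353.2612) + (0.0452 + 0.5·0.2629²)·7.2440] / (0.2629·√7.2440)
   = [0.509423 + 0.577768] / 0.707587 = 1.536477
d₂ = d₁ − σ√T = 1.536477 − 0.707587 = 0.828891
N(d₁) = 0.937789,  N(d₂) = 0.796417,  e^(−rT) = 0.720775
E₀ = V₀·N(d₁) − D·e^(−rT)·N(d₂)
   = 587.9434·0.937789 − 353.2612·0.720775·0.796417 = 348.582045
B₀ = V₀ − E₀ = 587.9434 − 348.582045 = 239.361355
spread = −(1/T)·ln(B₀/D) − r = −(1/7.2440)·ln(239.361355/353.2612) − 0.0452 = 0.00853183

spread=0.0085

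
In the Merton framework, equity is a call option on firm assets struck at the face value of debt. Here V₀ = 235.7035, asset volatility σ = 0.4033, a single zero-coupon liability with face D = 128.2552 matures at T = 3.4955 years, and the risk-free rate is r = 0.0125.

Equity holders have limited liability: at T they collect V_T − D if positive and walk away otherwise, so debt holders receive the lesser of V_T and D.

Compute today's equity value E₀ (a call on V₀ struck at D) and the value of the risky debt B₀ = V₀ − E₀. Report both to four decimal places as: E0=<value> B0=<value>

d₁ = [ln(V₀/D) + (r + σ²/2)T] / (σ√T)
   = [ln(235.7035/128.2552) + (0.0125 + 0.5·0.4033²)·3.4955] / (0.4033·√3.4955)
   = [0.608553 + 0.327967] / 0.754020 = 1.242035
d₂ = d₁ − σ√T = 1.242035 − 0.754020 = 0.488015
N(d₁) = 0.892888,  N(d₂) = 0.687230,  e^(−rT) = 0.957247
E₀ = V₀·N(d₁) − D·e^(−rT)·N(d₂)
   = 235.7035·0.892888 − 128.2552·0.957247·0.687230 = 126.084278
B₀ = V₀ − E₀ = 235.7035 − 126.084278 = 109.619222

E0=126.0843 B0=109.6192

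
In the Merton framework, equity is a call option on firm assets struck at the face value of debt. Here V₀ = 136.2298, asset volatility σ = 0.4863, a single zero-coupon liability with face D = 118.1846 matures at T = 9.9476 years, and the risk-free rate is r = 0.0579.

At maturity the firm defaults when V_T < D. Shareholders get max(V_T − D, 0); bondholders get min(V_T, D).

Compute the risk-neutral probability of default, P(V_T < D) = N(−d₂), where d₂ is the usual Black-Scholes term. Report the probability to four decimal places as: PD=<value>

d₁ = [ln(V₀/D) + (r + σ²/2)T] / (σ√T)
   = [ln(136.2298/118.1846) + (0.0579 + 0.5·0.4863²)·9.9476] / (0.4863·√9.9476)
   = [0.142095 + 1.752209] / 1.533781 = 1.235055
d₂ = d₁ − σ√T = 1.235055 − 1.533781 = -0.298726
risk-neutral PD = N(−d₂) = N(0.298726) = 0.617426

PD=0.6174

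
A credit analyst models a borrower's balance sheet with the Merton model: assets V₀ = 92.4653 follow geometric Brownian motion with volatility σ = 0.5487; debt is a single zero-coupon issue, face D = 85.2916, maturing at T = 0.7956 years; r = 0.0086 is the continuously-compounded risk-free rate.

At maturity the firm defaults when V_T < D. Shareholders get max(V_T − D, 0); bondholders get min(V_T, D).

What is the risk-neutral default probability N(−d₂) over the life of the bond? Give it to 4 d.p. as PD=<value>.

d₁ = [ln(V₀/D) + (r + σ²/2)T] / (σ√T)
   = [ln(92.4653/85.2916) + (0.0086 + 0.5·0.5487²)·0.7956] / (0.5487·√0.7956)
   = [0.080757 + 0.126608] / 0.489421 = 0.423697
d₂ = d₁ − σ√T = 0.423697 − 0.489421 = -0.065724
risk-neutral PD = N(−d₂) = N(0.065724) = 0.526201

PD=0.5262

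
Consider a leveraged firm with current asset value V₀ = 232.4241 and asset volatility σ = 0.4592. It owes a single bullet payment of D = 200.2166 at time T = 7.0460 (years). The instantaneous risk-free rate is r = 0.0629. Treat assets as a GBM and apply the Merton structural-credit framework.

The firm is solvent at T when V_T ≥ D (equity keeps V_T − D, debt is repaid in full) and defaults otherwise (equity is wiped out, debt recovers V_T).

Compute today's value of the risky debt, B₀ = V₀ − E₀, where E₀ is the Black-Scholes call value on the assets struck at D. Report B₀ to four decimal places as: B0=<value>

d₁ = [ln(V₀/D) + (r + σ²/2)T] / (σ√T)
   = [ln(232.4241/200.2166) + (0.0629 + 0.5·0.4592²)·7.0460] / (0.4592·√7.0460)
   = [0.149164 + 1.186070] / 1.218914 = 1.095428
d₂ = d₁ − σ√T = 1.095428 − 1.218914 = -0.123486
N(d₁) = 0.863336,  N(d₂) = 0.450861,  e^(−rT) = 0.641983
E₀ = V₀·N(d₁) − D·e^(−rT)·N(d₂)
   = 232.4241·0.863336 − 200.2166·0.641983·0.450861 = 142.708242
B₀ = V₀ − E₀ = 232.4241 − 142.708242 = 89.715858

B0=89.7159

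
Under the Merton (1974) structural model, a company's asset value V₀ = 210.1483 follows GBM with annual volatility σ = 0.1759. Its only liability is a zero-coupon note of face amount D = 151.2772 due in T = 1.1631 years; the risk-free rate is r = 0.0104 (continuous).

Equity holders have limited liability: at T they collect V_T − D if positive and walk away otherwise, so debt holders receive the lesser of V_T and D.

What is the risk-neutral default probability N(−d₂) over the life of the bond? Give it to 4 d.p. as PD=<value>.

PD=0.0444

d₁ = [ln(V₀/D) + (r + σ²/2)T] / (σ√T)
   = [ln(210.1483/151.2772) + (0.0104 + 0.5·0.1759²)·1.1631] / (0.1759·√1.1631)
   = [0.328700 + 0.030090] / 0.189703 = 1.891321
d₂ = d₁ − σ√T = 1.891321 − 0.189703 = 1.701618
risk-neutral PD = N(−d₂) = N(-1.701618) = 0.044413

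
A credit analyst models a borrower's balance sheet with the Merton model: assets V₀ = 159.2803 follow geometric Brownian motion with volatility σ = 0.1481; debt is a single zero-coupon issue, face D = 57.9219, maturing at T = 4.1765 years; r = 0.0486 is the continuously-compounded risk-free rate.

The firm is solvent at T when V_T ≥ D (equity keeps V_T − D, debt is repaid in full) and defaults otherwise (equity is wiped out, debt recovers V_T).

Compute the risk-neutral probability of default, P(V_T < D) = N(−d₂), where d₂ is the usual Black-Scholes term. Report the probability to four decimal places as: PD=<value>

PD=0.0001

d₁ = [ln(V₀/D) + (r + σ²/2)T] / (σ√T)
   = [ln(159.2803/57.9219) + (0.0486 + 0.5·0.1481²)·4.1765] / (0.1481·√4.1765)
   = [1.011570 + 0.248781] / 0.302664 = 4.164186
d₂ = d₁ − σ√T = 4.164186 − 0.302664 = 3.861522
risk-neutral PD = N(−d₂) = N(-3.861522) = 0.000056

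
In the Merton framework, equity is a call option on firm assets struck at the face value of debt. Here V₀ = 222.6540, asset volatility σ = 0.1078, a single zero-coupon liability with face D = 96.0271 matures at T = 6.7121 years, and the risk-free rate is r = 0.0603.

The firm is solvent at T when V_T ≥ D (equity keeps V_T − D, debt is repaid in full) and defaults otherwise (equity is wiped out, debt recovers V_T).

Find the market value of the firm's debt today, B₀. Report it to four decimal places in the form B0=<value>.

d₁ = [ln(V₀/D) + (r + σ²/2)T] / (σ√T)
   = [ln(222.6540/96.0271) + (0.0603 + 0.5·0.1078²)·6.7121] / (0.1078·√6.7121)
   = [0.840989 + 0.443740] / 0.279285 = 4.600058
d₂ = d₁ − σ√T = 4.600058 − 0.279285 = 4.320773
N(d₁) = 0.999998,  N(d₂) = 0.999992,  e^(−rT) = 0.667150
E₀ = V₀·N(d₁) − D·e^(−rT)·N(d₂)
   = 222.6540·0.999998 − 96.0271·0.667150·0.999992 = 158.589501
B₀ = V₀ − E₀ = 222.6540 − 158.589501 = 64.064499

B0=64.0645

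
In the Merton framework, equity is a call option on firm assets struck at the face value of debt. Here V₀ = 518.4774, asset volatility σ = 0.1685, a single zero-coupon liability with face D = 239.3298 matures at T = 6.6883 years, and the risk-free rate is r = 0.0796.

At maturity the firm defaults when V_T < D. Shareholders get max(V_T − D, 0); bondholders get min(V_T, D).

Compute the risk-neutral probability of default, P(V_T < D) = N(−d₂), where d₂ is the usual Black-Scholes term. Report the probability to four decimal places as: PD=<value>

PD=0.0027

d₁ = [ln(V₀/D) + (r + σ²/2)T] / (σ√T)
   = [ln(518.4774/239.3298) + (0.0796 + 0.5·0.1685²)·6.6883] / (0.1685·√6.6883)
   = [0.773054 + 0.627337] / 0.435770 = 3.213597
d₂ = d₁ − σ√T = 3.213597 − 0.435770 = 2.777826
risk-neutral PD = N(−d₂) = N(-2.777826) = 0.002736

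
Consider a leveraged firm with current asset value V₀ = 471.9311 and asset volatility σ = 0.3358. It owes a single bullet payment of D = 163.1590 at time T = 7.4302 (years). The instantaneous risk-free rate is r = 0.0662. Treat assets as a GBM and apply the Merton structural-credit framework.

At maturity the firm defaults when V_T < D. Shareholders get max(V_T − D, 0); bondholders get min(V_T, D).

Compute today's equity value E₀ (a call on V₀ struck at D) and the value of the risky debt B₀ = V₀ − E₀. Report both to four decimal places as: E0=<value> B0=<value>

d₁ = [ln(V₀/D) + (r + σ²/2)T] / (σ√T)
   = [ln(471.9311/163.1590) + (0.0662 + 0.5·0.3358²)·7.4302] / (0.3358·√7.4302)
   = [1.062108 + 0.910800] / 0.915337 = 2.155390
d₂ = d₁ − σ√T = 2.155390 − 0.915337 = 1.240053
N(d₁) = 0.984434,  N(d₂) = 0.892522,  e^(−rT) = 0.611476
E₀ = V₀·N(d₁) − D·e^(−rT)·N(d₂)
   = 471.9311·0.984434 − 163.1590·0.611476·0.892522 = 375.540168
B₀ = V₀ − E₀ = 471.9311 − 375.540168 = 96.390932

E0=375.5402 B0=96.3909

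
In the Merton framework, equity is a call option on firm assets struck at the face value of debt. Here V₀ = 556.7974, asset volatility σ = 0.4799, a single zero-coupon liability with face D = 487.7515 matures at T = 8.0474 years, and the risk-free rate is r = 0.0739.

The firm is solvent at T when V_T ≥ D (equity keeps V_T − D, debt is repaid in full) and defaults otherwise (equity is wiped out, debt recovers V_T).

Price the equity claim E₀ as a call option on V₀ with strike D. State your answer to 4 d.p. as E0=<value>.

E0=375.4402

d₁ = [ln(V₀/D) + (r + σ²/2)T] / (σ√T)
   = [ln(556.7974/487.7515) + (0.0739 + 0.5·0.4799²)·8.0474] / (0.4799·√8.0474)
   = [0.132395 + 1.521377] / 1.361377 = 1.214779
d₂ = d₁ − σ√T = 1.214779 − 1.361377 = -0.146599
N(d₁) = 0.887775,  N(d₂) = 0.441724,  e^(−rT) = 0.551726
E₀ = V₀·N(d₁) − D·e^(−rT)·N(d₂)
   = 556.7974·0.887775 − 487.7515·0.551726·0.441724 = 375.440246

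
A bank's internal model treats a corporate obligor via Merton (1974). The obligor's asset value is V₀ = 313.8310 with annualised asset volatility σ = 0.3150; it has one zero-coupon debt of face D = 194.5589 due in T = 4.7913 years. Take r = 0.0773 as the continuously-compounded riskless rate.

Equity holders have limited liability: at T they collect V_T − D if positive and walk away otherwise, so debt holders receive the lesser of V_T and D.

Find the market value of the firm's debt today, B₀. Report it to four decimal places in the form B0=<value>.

d₁ = [ln(V₀/D) + (r + σ²/2)T] / (σ√T)
   = [ln(313.8310/194.5589) + (0.0773 + 0.5·0.3150²)·4.7913] / (0.3150·√4.7913)
   = [0.478120 + 0.608076] / 0.689505 = 1.575327
d₂ = d₁ − σ√T = 1.575327 − 0.689505 = 0.885823
N(d₁) = 0.942410,  N(d₂) = 0.812143,  e^(−rT) = 0.690481
E₀ = V₀·N(d₁) − D·e^(−rT)·N(d₂)
   = 313.8310·0.942410 − 194.5589·0.690481·0.812143 = 186.654683
B₀ = V₀ − E₀ = 313.8310 − 186.654683 = 127.176317

B0=127.1763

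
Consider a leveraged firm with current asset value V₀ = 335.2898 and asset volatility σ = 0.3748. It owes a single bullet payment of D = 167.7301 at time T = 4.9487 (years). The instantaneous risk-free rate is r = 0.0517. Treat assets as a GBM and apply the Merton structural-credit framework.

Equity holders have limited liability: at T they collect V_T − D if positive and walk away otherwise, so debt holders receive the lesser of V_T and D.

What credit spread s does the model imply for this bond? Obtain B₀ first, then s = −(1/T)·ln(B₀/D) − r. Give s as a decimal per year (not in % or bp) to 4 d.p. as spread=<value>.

spread=0.0170

d₁ = [ln(V₀/D) + (r + σ²/2)T] / (σ√T)
   = [ln(335.2898/167.7301) + (0.0517 + 0.5·0.3748²)·4.9487] / (0.3748·√4.9487)
   = [0.692639 + 0.603432] / 0.833768 = 1.554475
d₂ = d₁ − σ√T = 1.554475 − 0.833768 = 0.720707
N(d₁) = 0.939964,  N(d₂) = 0.764455,  e^(−rT) = 0.774260
E₀ = V₀·N(d₁) − D·e^(−rT)·N(d₂)
   = 335.2898·0.939964 − 167.7301·0.774260·0.764455 = 215.883235
B₀ = V₀ − E₀ = 335.2898 − 215.883235 = 119.406565
spread = −(1/T)·ln(B₀/D) − r = −(1/4.9487)·ln(119.406565/167.7301) − 0.0517 = 0.01696894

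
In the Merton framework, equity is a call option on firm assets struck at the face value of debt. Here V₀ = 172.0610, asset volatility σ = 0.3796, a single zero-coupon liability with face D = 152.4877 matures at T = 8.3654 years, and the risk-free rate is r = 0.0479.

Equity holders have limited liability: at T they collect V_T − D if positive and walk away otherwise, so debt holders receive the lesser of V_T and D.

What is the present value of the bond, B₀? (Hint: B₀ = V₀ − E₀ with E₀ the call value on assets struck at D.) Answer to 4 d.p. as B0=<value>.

B0=74.3737

d₁ = [ln(V₀/D) + (r + σ²/2)T] / (σ√T)
   = [ln(172.0610/152.4877) + (0.0479 + 0.5·0.3796²)·8.3654] / (0.3796·√8.3654)
   = [0.120765 + 1.003414] / 1.097917 = 1.023920
d₂ = d₁ − σ√T = 1.023920 − 1.097917 = -0.073998
N(d₁) = 0.847063,  N(d₂) = 0.470506,  e^(−rT) = 0.669849
E₀ = V₀·N(d₁) − D·e^(−rT)·N(d₂)
   = 172.0610·0.847063 − 152.4877·0.669849·0.470506 = 97.687299
B₀ = V₀ − E₀ = 172.0610 − 97.687299 = 74.373701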